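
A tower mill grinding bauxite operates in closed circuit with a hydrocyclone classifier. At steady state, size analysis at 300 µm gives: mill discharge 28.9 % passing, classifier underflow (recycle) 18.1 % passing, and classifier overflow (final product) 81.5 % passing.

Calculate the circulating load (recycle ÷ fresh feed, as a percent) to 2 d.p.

CL = 487.04 %

Classifier node, passing 300 µm:
r = (o − d)/(d − u)
r = (81.5 − 28.9)/(28.9 − 18.1) = 52.6/10.8 = 4.8704
CL = 100·r = 487.04 %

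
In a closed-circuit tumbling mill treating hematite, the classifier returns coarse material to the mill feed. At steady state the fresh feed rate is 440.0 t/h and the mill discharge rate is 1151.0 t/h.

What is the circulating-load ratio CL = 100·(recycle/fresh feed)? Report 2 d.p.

CL = 161.59 %

Discharge = new feed + return, hence
R = M − F = 1151.0 − 440.0 = 711.0 t/h
CL = 100·R/F = 100·711.0/440.0 = 161.59 %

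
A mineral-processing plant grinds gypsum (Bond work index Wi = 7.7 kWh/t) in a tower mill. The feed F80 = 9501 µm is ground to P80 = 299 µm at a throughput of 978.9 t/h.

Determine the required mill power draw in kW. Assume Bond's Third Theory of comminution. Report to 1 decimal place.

W = 10·Wi·[P80^(−½) − F80^(−½)]
W = 10·7.7·(1/√299 − 1/√9501) = 10·7.7·(0.047572) = 3.6631 kWh/t
P_mill = W·ṁ = 3.6631·978.9 = 3585.8 kW

P = 3585.8 kW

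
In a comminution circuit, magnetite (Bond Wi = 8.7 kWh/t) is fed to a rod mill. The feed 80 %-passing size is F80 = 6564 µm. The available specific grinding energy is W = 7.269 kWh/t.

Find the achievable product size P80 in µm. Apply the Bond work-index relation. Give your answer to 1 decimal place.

Bond:  W = 10 Wi (1/√P − 1/√F)
P80^(−½) = W/(10 Wi) + F80^(−½)
  = 7.2690/(10·8.7) + 1/√6564 = 0.083552 + 0.012343 = 0.095895
P80 = (1/0.095895)² = 10.4281² = 108.75 µm

P80 = 108.7 µm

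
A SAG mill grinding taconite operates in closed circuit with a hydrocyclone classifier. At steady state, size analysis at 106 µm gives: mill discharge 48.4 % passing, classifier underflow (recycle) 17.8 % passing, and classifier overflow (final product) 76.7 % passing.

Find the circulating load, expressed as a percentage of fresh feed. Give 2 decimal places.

CL = 92.48 %

Two-product formula at 106 µm:
Fd + Rd = Ru + Fo ⇒ R/F = (o−d)/(d−u)
r = (76.7 − 48.4)/(48.4 − 17.8) = 28.3/30.6 = 0.9248
CL = 100·r = 92.48 %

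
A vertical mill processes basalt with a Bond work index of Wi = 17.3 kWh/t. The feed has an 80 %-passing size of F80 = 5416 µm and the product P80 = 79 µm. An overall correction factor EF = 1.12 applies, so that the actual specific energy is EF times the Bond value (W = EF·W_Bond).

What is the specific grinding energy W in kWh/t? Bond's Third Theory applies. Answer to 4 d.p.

W = 10 Wi (1/√P80 − 1/√F80)  [Bond]
1/√79 = 0.112509;  1/√5416 = 0.013588
W = 10·17.3·(0.112509 − 0.013588) = 17.1133 kWh/t
Apply correction: 17.1133 × 1.12 = 19.1669 kWh/t

W = 19.1669 kWh/t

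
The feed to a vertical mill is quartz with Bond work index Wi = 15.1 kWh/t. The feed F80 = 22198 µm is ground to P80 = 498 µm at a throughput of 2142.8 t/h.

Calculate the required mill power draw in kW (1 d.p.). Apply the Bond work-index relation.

P = 12327.5 kW

Bond:  W = 10 Wi (1/√P − 1/√F)
W = 10·15.1·(1/√498 − 1/√22198) = 10·15.1·(0.038099) = 5.7530 kWh/t
Mill draw = 5.7530 × 2142.8 = 12327.5 kW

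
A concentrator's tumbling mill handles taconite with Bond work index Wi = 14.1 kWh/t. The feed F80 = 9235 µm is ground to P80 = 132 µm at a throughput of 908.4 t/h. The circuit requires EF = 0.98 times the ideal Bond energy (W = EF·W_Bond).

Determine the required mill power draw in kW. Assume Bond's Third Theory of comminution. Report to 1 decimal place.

P = 9619.2 kW

W = 10 Wi / √P80 − 10 Wi / √F80
W = 10·14.1·(1/√132 − 1/√9235) = 10·14.1·(0.076633) = 10.8052 kWh/t
W_actual = 0.98 × 10.8052 = 10.5891 kWh/t
P = W·T = 10.5891·908.4 = 9619.2 kW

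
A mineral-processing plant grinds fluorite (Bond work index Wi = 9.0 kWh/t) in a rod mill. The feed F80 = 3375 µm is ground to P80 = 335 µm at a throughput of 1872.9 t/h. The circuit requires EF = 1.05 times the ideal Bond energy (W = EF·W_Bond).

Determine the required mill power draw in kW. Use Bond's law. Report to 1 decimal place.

W = 10·Wi·[P80^(−½) − F80^(−½)]
W = 10·9.0·(1/√335 − 1/√3375) = 10·9.0·(0.037423) = 3.3680 kWh/t
Corrected W = EF·W_Bond = 1.05·3.3680 = 3.5364 kWh/t
P_mill = W·ṁ = 3.5364·1872.9 = 6623.4 kW

P = 6623.4 kW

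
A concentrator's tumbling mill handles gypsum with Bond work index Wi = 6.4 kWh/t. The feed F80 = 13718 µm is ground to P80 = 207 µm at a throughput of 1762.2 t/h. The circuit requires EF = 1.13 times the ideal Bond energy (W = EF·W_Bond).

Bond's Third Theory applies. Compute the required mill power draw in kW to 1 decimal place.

W = 10 Wi / √P80 − 10 Wi / √F80
W = 10·6.4·(1/√207 − 1/√13718) = 10·6.4·(0.060967) = 3.9019 kWh/t
Corrected W = EF·W_Bond = 1.13·3.9019 = 4.4091 kWh/t
P = W·T = 4.4091·1762.2 = 7769.8 kW

P = 7769.8 kW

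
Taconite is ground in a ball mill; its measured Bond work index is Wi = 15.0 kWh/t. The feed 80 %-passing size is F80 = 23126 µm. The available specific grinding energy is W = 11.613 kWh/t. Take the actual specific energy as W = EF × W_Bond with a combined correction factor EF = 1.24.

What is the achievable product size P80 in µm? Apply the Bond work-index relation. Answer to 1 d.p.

W = 10 Wi (P80^-0.5 − F80^-0.5)
W_Bond = W / EF = 11.613 / 1.24 = 9.3653 kWh/t
1/√P80 = 1/√F80 + W_Bond/(10·Wi)
  = 9.3653/(10·15.0) + 1/√23126 = 0.062435 + 0.006576 = 0.069011
P80 = (1/0.069011)² = 14.4904² = 209.97 µm

P80 = 210.0 µm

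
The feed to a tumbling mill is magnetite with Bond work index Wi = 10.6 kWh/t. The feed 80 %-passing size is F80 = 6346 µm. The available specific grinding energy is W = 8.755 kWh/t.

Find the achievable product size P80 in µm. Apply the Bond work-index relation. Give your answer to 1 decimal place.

W = 10 Wi (1/√P80 − 1/√F80)  [Bond]
1/√P80 = 1/√F80 + W/(10·Wi)
  = 8.7550/(10·10.6) + 1/√6346 = 0.082594 + 0.012553 = 0.095147
P80 = (1/0.095147)² = 10.5100² = 110.46 µm

P80 = 110.5 µm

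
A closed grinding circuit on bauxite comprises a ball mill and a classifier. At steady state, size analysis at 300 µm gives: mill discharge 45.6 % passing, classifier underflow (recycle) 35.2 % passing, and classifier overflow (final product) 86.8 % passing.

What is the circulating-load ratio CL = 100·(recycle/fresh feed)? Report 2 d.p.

CL = 396.15 %

Two-product formula at 300 µm:
d + r·d = r·u + o → r(d−u) = o−d
r = (86.8 − 45.6)/(45.6 − 35.2) = 41.2/10.4 = 3.9615
CL = 100·r = 396.15 %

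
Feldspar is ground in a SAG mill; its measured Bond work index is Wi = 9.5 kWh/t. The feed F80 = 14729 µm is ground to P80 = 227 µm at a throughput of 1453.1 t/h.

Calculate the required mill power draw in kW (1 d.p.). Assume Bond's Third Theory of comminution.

P = 8024.9 kW

W = 10 Wi (1/√P80 − 1/√F80)  [Bond]
W = 10·9.5·(1/√227 − 1/√14729) = 10·9.5·(0.058133) = 5.5226 kWh/t
Mill draw = 5.5226 × 1453.1 = 8024.9 kW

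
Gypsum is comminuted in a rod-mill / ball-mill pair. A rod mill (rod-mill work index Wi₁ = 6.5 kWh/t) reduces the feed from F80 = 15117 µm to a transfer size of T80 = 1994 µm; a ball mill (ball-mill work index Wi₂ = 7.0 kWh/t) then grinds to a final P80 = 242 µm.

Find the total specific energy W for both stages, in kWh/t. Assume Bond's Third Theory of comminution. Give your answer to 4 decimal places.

W = 3.8591 kWh/t

Bond: W = 10·Wi·(1/√P80 − 1/√F80)
Stage 1 (15117→1994 µm, Wi₁=6.5): W₁ = 10·6.5·(0.022394 − 0.008133) = 0.9270 kWh/t
Stage 2 (1994→242 µm, Wi₂=7.0): W₂ = 10·7.0·(0.064282 − 0.022394) = 2.9322 kWh/t
W = W₁ + W₂ = 0.9270 + 2.9322 = 3.8591 kWh/t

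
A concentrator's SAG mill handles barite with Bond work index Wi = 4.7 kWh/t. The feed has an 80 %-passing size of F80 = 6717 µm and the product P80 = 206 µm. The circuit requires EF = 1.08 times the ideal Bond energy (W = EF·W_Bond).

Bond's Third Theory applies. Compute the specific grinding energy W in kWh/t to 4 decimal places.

W = 2.9173 kWh/t

W = 10·Wi·(P80^(-½) − F80^(-½))
1/√206 = 0.069673;  1/√6717 = 0.012201
W = 10·4.7·(0.069673 − 0.012201) = 2.7012 kWh/t
W_actual = 1.08 × 2.7012 = 2.9173 kWh/t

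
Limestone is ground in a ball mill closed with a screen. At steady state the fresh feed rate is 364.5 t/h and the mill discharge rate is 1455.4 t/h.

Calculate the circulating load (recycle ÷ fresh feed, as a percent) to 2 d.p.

CL = 299.29 %

Steady state: M = F + R.
R = M − F = 1455.4 − 364.5 = 1090.9 t/h
CL = 100·R/F = 100·1090.9/364.5 = 299.29 %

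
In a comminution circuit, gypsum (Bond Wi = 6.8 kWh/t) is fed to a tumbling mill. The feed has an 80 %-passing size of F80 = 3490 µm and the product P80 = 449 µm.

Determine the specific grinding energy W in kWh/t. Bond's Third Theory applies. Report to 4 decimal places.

W = 10·Wi·[P80^(−½) − F80^(−½)]
1/√449 = 0.047193;  1/√3490 = 0.016927
W = 10·6.8·(0.047193 − 0.016927) = 2.0581 kWh/t

W = 2.0581 kWh/t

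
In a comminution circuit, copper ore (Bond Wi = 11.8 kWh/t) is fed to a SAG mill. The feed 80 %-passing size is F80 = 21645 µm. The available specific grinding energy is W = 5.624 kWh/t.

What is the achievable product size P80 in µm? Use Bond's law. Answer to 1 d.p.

W = 10·Wi·[P80^(−½) − F80^(−½)]
⇒ 1/√P80 = W/(10·Wi) + 1/√F80
  = 5.6240/(10·11.8) + 1/√21645 = 0.047661 + 0.006797 = 0.054458
P80 = (1/0.054458)² = 18.3627² = 337.19 µm

P80 = 337.2 µm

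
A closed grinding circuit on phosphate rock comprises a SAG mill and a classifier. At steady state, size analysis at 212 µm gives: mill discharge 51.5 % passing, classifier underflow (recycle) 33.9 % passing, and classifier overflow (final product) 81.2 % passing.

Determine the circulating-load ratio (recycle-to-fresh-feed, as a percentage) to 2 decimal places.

CL = 168.75 %

Two-product formula at 212 µm:
(1+r)·d = r·u + o ⇒ r = (o−d)/(d−u)
r = (81.2 − 51.5)/(51.5 − 33.9) = 29.7/17.6 = 1.6875
CL = 100·r = 168.75 %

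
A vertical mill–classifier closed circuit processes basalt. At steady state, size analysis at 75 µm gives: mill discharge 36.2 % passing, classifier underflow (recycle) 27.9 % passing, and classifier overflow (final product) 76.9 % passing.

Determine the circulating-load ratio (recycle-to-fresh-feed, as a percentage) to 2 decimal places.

Two-product formula at 75 µm:
Fd + Rd = Ru + Fo ⇒ R/F = (o−d)/(d−u)
r = (76.9 − 36.2)/(36.2 − 27.9) = 40.7/8.3 = 4.9036
CL = 100·r = 490.36 %

CL = 490.36 %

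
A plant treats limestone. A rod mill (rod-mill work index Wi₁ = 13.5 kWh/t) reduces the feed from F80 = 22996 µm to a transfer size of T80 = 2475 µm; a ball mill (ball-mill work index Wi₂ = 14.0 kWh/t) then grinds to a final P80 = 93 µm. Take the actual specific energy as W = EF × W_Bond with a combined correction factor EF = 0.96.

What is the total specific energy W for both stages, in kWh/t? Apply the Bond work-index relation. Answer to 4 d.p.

W = 10 Wi / √P80 − 10 Wi / √F80
Stage 1 (22996→2475 µm, Wi₁=13.5): W₁ = 10·13.5·(0.020101 − 0.006594) = 1.8234 kWh/t
Stage 2 (2475→93 µm, Wi₂=14.0): W₂ = 10·14.0·(0.103695 − 0.020101) = 11.7032 kWh/t
W = W₁ + W₂ = 1.8234 + 11.7032 = 13.5266 kWh/t
Corrected W = EF·W_Bond = 0.96·13.5266 = 12.9855 kWh/t

W = 12.9855 kWh/t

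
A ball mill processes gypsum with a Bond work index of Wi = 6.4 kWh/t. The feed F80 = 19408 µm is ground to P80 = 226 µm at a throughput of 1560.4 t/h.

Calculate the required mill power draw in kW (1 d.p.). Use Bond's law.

Bond: W = 10·Wi·(1/√P80 − 1/√F80)
W = 10·6.4·(1/√226 − 1/√19408) = 10·6.4·(0.059341) = 3.7978 kWh/t
P_mill = W·ṁ = 3.7978·1560.4 = 5926.1 kW

P = 5926.1 kW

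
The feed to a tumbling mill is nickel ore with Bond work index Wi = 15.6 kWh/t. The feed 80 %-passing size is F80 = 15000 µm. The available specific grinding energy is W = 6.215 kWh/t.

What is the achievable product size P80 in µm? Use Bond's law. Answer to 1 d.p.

P80 = 433.9 µm

W = 10·Wi·(P80^(-½) − F80^(-½))
P80^(−½) = W/(10 Wi) + F80^(−½)
  = 6.2150/(10·15.6) + 1/√15000 = 0.039840 + 0.008165 = 0.048005
P80 = (1/0.048005)² = 20.8313² = 433.94 µm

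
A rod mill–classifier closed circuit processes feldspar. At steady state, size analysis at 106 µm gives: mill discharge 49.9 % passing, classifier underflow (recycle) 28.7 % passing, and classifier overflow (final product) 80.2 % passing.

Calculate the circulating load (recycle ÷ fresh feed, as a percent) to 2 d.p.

CL = 142.92 %

Mass balance on the −106 µm fraction:
r = (o − d)/(d − u)
r = (80.2 − 49.9)/(49.9 − 28.7) = 30.3/21.2 = 1.4292
CL = 100·r = 142.92 %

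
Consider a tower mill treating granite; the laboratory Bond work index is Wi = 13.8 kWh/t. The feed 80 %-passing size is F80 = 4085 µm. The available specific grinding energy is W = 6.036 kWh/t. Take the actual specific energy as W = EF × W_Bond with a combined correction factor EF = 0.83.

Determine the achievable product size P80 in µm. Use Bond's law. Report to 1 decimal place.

P80 = 214.1 µm

Bond:  W = 10 Wi (1/√P − 1/√F)
W_Bond = W / EF = 6.036 / 0.83 = 7.2723 kWh/t
⇒ 1/√P80 = W_Bond/(10 Wi) + 1/√F80
  = 7.2723/(10·13.8) + 1/√4085 = 0.052698 + 0.015646 = 0.068344
P80 = (1/0.068344)² = 14.6319² = 214.09 µm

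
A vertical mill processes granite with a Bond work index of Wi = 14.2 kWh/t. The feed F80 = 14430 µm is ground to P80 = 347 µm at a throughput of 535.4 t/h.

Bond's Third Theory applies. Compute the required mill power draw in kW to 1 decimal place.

P = 3448.4 kW

W = 10 Wi (1/√P80 − 1/√F80)  [Bond]
W = 10·14.2·(1/√347 − 1/√14430) = 10·14.2·(0.045358) = 6.4409 kWh/t
Power = W × throughput = 6.4409 kWh/t × 535.4 t/h = 3448.4 kW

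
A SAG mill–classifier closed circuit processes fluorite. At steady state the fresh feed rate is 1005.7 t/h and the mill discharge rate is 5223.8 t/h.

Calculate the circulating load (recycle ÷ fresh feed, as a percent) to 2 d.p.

Mill node: discharge = fresh + recycle.
R = M − F = 5223.8 − 1005.7 = 4218.1 t/h
CL = 100·R/F = 100·4218.1/1005.7 = 419.42 %

CL = 419.42 %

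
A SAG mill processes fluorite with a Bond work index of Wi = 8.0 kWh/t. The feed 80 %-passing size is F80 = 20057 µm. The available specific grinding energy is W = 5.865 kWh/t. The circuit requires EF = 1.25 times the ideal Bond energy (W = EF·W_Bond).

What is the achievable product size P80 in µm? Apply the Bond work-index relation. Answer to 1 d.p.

P80 = 231.6 µm

W = 10·Wi·(P80^(-½) − F80^(-½))
W_Bond = W / EF = 5.865 / 1.25 = 4.6920 kWh/t
P80^-0.5 = F80^-0.5 + W_Bond/(10 Wi)
  = 4.6920/(10·8.0) + 1/√20057 = 0.058650 + 0.007061 = 0.065711
P80 = (1/0.065711)² = 15.2181² = 231.59 µm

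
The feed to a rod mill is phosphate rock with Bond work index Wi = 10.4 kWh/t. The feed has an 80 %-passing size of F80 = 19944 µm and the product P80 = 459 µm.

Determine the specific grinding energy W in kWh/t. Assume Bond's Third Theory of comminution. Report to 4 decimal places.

W = 10·Wi·[P80^(−½) − F80^(−½)]
1/√459 = 0.046676;  1/√19944 = 0.007081
W = 10·10.4·(0.046676 − 0.007081) = 4.1179 kWh/t

W = 4.1179 kWh/t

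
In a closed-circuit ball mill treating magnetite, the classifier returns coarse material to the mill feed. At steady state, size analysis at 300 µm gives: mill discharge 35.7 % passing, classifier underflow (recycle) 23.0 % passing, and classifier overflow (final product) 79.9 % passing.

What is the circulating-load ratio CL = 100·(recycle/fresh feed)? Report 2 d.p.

CL = 348.03 %

Two-product formula at 300 µm:
(1+r)·d = r·u + o ⇒ r = (o−d)/(d−u)
r = (79.9 − 35.7)/(35.7 − 23.0) = 44.2/12.7 = 3.4803
CL = 100·r = 348.03 %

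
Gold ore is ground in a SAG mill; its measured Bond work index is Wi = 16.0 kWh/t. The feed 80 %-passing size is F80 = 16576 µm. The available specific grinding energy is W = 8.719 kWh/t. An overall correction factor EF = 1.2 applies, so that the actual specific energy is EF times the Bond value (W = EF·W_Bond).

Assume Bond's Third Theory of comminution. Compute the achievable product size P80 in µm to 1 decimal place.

W = 10 Wi (P80^-0.5 − F80^-0.5)
W_Bond = W / EF = 8.719 / 1.2 = 7.2658 kWh/t
1/√P80 = 1/√F80 + W_Bond/(10·Wi)
  = 7.2658/(10·16.0) + 1/√16576 = 0.045411 + 0.007767 = 0.053179
P80 = (1/0.053179)² = 18.8046² = 353.61 µm

P80 = 353.6 µm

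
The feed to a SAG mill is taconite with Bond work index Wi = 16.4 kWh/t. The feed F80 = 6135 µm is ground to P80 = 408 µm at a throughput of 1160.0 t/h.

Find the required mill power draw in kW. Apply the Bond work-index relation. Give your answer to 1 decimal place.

Bond:  W = 10 Wi (1/√P − 1/√F)
W = 10·16.4·(1/√408 − 1/√6135) = 10·16.4·(0.036740) = 6.0254 kWh/t
Mill draw = 6.0254 × 1160.0 = 6989.5 kW

P = 6989.5 kW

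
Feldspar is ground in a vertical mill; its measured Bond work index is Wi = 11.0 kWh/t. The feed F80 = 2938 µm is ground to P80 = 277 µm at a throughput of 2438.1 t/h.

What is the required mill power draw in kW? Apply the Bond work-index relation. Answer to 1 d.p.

W = 10·Wi·[P80^(−½) − F80^(−½)]
W = 10·11.0·(1/√277 − 1/√2938) = 10·11.0·(0.041635) = 4.5799 kWh/t
Power = W × throughput = 4.5799 kWh/t × 2438.1 t/h = 11166.2 kW

P = 11166.2 kW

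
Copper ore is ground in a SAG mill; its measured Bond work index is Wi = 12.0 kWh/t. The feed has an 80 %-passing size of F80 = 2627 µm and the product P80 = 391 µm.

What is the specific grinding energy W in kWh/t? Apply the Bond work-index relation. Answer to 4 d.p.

W = 10·Wi·(P80^(-½) − F80^(-½))
1/√391 = 0.050572;  1/√2627 = 0.019511
W = 10·12.0·(0.050572 − 0.019511) = 3.7274 kWh/t

W = 3.7274 kWh/t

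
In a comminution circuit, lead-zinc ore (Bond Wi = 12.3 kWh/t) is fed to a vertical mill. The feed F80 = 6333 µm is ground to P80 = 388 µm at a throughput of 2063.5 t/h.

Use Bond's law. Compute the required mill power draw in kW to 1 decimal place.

P = 9695.9 kW

W = 10 Wi (1/√P80 − 1/√F80)  [Bond]
W = 10·12.3·(1/√388 − 1/√6333) = 10·12.3·(0.038201) = 4.6988 kWh/t
P = W·T = 4.6988·2063.5 = 9695.9 kW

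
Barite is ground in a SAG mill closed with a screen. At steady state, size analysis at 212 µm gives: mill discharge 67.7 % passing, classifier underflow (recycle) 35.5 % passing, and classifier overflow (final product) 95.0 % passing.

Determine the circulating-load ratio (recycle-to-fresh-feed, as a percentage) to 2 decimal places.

CL = 84.78 %

Let r = R/F. Size balance at 212 µm:
Fd + Rd = Ru + Fo ⇒ R/F = (o−d)/(d−u)
r = (95.0 − 67.7)/(67.7 − 35.5) = 27.3/32.2 = 0.8478
CL = 100·r = 84.78 %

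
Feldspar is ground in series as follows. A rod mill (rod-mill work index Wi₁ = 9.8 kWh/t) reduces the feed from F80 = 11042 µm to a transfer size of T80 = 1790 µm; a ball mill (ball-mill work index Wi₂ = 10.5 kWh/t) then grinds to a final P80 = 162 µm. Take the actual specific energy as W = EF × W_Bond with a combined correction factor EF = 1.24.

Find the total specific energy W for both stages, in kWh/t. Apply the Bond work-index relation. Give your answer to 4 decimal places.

Bond: W = 10·Wi·(1/√P80 − 1/√F80)
Stage 1 (11042→1790 µm, Wi₁=9.8): W₁ = 10·9.8·(0.023636 − 0.009516) = 1.3837 kWh/t
Stage 2 (1790→162 µm, Wi₂=10.5): W₂ = 10·10.5·(0.078567 − 0.023636) = 5.7678 kWh/t
W = W₁ + W₂ = 1.3837 + 5.7678 = 7.1515 kWh/t
W_actual = 1.24 × 7.1515 = 8.8679 kWh/t

W = 8.8679 kWh/t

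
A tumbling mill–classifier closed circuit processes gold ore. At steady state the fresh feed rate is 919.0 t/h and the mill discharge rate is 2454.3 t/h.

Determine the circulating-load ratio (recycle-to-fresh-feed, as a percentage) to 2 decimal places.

CL = 167.06 %

Steady state: M = F + R.
R = M − F = 2454.3 − 919.0 = 1535.3 t/h
CL = 100·R/F = 100·1535.3/919.0 = 167.06 %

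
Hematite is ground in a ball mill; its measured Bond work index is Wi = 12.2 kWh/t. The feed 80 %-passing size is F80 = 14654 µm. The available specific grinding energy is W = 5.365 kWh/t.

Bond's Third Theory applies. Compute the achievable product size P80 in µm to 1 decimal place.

P80 = 366.5 µm

Bond:  W = 10 Wi (1/√P − 1/√F)
1/√P80 = 1/√F80 + W/(10·Wi)
  = 5.3650/(10·12.2) + 1/√14654 = 0.043975 + 0.008261 = 0.052236
P80 = (1/0.052236)² = 19.1438² = 366.49 µm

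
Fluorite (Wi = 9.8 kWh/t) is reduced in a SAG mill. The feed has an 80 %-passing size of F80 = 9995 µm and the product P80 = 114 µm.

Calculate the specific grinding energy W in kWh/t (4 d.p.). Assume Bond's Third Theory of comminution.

W = 8.1983 kWh/t

W = 10 Wi (1/√P80 − 1/√F80)  [Bond]
1/√114 = 0.093659;  1/√9995 = 0.010003
W = 10·9.8·(0.093659 − 0.010003) = 8.1983 kWh/t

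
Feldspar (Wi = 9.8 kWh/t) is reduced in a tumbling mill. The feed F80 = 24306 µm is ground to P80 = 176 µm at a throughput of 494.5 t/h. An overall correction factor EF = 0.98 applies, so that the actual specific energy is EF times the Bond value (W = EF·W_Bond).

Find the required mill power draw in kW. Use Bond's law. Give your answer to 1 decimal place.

Bond: W = 10·Wi·(1/√P80 − 1/√F80)
W = 10·9.8·(1/√176 − 1/√24306) = 10·9.8·(0.068964) = 6.7584 kWh/t
Apply correction: 6.7584 × 0.98 = 6.6233 kWh/t
P_mill = W·ṁ = 6.6233·494.5 = 3275.2 kW

P = 3275.2 kW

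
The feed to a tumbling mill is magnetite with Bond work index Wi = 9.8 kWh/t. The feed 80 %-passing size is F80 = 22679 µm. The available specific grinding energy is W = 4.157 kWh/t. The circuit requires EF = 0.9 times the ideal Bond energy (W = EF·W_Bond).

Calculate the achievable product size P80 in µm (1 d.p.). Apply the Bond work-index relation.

W = 10·Wi·(P80^(-½) − F80^(-½))
W_Bond = W / EF = 4.157 / 0.9 = 4.6189 kWh/t
P80^(−½) = W_Bond/(10 Wi) + F80^(−½)
  = 4.6189/(10·9.8) + 1/√22679 = 0.047132 + 0.006640 = 0.053772
P80 = (1/0.053772)² = 18.5971² = 345.85 µm

P80 = 345.9 µm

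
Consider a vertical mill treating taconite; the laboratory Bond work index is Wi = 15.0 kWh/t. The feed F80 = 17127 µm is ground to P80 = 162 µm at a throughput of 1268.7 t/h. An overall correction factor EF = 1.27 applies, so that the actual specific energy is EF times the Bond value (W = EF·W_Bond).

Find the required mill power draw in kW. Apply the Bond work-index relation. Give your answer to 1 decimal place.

Bond: W = 10·Wi·(1/√P80 − 1/√F80)
W = 10·15.0·(1/√162 − 1/√17127) = 10·15.0·(0.070926) = 10.6389 kWh/t
With EF = 1.27: W = 10.6389·1.27 = 13.5115 kWh/t
Power = W × throughput = 13.5115 kWh/t × 1268.7 t/h = 17142.0 kW

P = 17142.0 kW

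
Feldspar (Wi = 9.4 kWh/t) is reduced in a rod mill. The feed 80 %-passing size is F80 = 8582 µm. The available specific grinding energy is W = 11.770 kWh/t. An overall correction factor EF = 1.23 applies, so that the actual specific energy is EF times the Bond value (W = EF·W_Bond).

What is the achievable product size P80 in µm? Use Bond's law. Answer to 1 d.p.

P80 = 78.9 µm

W = 10·Wi·[P80^(−½) − F80^(−½)]
W_Bond = W / EF = 11.770 / 1.23 = 9.5691 kWh/t
1/√P80 = 1/√F80 + W_Bond/(10·Wi)
  = 9.5691/(10·9.4) + 1/√8582 = 0.101799 + 0.010795 = 0.112594
P80 = (1/0.112594)² = 8.8815² = 78.88 µm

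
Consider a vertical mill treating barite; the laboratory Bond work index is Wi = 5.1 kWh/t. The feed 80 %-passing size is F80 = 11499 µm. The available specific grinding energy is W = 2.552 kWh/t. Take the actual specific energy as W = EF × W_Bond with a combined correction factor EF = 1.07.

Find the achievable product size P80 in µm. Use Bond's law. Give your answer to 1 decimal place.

P80 = 317.8 µm

W = 10 Wi (P80^-0.5 − F80^-0.5)
W_Bond = W / EF = 2.552 / 1.07 = 2.3850 kWh/t
P80^(−½) = W_Bond/(10 Wi) + F80^(−½)
  = 2.3850/(10·5.1) + 1/√11499 = 0.046766 + 0.009325 = 0.056091
P80 = (1/0.056091)² = 17.8281² = 317.84 µm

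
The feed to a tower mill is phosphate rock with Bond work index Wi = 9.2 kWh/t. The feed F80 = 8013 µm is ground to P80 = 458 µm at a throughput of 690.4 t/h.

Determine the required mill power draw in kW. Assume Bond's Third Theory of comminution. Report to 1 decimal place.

W = 10·Wi·(P80^(-½) − F80^(-½))
W = 10·9.2·(1/√458 − 1/√8013) = 10·9.2·(0.035556) = 3.2711 kWh/t
Power = W × throughput = 3.2711 kWh/t × 690.4 t/h = 2258.4 kW

P = 2258.4 kW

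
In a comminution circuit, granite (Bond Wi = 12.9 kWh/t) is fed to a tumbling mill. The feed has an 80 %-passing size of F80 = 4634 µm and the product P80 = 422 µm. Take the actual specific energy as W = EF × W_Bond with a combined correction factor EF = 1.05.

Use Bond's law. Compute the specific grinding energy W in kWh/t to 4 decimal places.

W = 10·Wi·[P80^(−½) − F80^(−½)]
1/√422 = 0.048679;  1/√4634 = 0.014690
W = 10·12.9·(0.048679 − 0.014690) = 4.3846 kWh/t
Corrected W = EF·W_Bond = 1.05·4.3846 = 4.6038 kWh/t

W = 4.6038 kWh/t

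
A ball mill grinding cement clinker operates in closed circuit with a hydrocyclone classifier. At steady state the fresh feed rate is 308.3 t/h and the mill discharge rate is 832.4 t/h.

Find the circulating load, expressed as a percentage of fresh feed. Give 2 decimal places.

Discharge = new feed + return, hence
R = M − F = 832.4 − 308.3 = 524.1 t/h
CL = 100·R/F = 100·524.1/308.3 = 170.00 %

CL = 170.00 %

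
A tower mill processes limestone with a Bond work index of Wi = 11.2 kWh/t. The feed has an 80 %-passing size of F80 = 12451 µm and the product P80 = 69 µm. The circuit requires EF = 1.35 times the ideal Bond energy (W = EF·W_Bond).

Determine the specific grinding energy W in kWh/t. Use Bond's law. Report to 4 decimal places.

W = 16.8473 kWh/t

Bond:  W = 10 Wi (1/√P − 1/√F)
1/√69 = 0.120386;  1/√12451 = 0.008962
W = 10·11.2·(0.120386 − 0.008962) = 12.4795 kWh/t
With EF = 1.35: W = 12.4795·1.35 = 16.8473 kWh/t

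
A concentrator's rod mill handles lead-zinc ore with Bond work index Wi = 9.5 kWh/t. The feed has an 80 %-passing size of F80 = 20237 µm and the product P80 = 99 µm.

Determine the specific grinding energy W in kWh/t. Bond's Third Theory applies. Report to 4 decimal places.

W_Bond = 10·Wi·(1/√P₈₀ − 1/√F₈₀)
1/√99 = 0.100504;  1/√20237 = 0.007030
W = 10·9.5·(0.100504 − 0.007030) = 8.8801 kWh/t

W = 8.8801 kWh/t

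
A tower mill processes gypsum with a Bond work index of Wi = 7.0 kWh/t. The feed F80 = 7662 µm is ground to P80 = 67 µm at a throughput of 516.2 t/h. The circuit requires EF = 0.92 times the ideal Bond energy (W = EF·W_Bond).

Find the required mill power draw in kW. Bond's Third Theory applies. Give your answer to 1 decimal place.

P = 3681.5 kW

W = 10 Wi / √P80 − 10 Wi / √F80
W = 10·7.0·(1/√67 − 1/√7662) = 10·7.0·(0.110745) = 7.7522 kWh/t
W_actual = 0.92 × 7.7522 = 7.1320 kWh/t
P_mill = W·ṁ = 7.1320·516.2 = 3681.5 kW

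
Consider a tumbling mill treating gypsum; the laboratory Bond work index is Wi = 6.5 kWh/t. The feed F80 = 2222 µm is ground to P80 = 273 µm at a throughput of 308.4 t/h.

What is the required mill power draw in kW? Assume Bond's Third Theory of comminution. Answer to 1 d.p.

P = 788.0 kW

W = 10·Wi·(P80^(-½) − F80^(-½))
W = 10·6.5·(1/√273 − 1/√2222) = 10·6.5·(0.039308) = 2.5551 kWh/t
P = W·T = 2.5551·308.4 = 788.0 kW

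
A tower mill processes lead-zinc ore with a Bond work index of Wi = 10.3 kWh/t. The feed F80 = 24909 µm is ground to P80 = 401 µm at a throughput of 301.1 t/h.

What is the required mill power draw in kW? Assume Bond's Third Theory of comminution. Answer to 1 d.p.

P = 1352.2 kW

Bond:  W = 10 Wi (1/√P − 1/√F)
W = 10·10.3·(1/√401 − 1/√24909) = 10·10.3·(0.043602) = 4.4910 kWh/t
P_mill = W·ṁ = 4.4910·301.1 = 1352.2 kW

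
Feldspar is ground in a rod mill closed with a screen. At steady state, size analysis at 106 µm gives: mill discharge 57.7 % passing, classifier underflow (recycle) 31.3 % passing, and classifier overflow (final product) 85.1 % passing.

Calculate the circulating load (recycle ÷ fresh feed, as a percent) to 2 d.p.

Two-product formula at 106 µm:
(1+r)d = ru + o → r = (o−d)/(d−u)
r = (85.1 − 57.7)/(57.7 − 31.3) = 27.4/26.4 = 1.0379
CL = 100·r = 103.79 %

CL = 103.79 %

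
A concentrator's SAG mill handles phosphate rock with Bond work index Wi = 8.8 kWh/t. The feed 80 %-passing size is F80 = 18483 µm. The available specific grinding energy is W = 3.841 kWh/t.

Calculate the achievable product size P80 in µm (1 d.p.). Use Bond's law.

W = 10 Wi (P80^-0.5 − F80^-0.5)
P80^-0.5 = F80^-0.5 + W/(10 Wi)
  = 3.8410/(10·8.8) + 1/√18483 = 0.043648 + 0.007356 = 0.051003
P80 = (1/0.051003)² = 19.6066² = 384.42 µm

P80 = 384.4 µm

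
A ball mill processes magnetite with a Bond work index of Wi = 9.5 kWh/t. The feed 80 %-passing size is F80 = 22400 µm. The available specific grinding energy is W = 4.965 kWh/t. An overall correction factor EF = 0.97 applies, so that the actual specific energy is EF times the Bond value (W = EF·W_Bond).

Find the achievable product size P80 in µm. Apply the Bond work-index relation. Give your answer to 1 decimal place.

W = 10 Wi (1/√P80 − 1/√F80)  [Bond]
W_Bond = W / EF = 4.965 / 0.97 = 5.1186 kWh/t
P80^-0.5 = F80^-0.5 + W_Bond/(10 Wi)
  = 5.1186/(10·9.5) + 1/√22400 = 0.053880 + 0.006682 = 0.060561
P80 = (1/0.060561)² = 16.5123² = 272.65 µm

P80 = 272.7 µm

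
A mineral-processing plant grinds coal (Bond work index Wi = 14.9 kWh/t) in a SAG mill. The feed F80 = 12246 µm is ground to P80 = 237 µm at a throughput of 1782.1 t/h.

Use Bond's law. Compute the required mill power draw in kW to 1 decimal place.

W = 10·Wi·[P80^(−½) − F80^(−½)]
W = 10·14.9·(1/√237 − 1/√12246) = 10·14.9·(0.055920) = 8.3321 kWh/t
Power = W × throughput = 8.3321 kWh/t × 1782.1 t/h = 14848.7 kW

P = 14848.7 kW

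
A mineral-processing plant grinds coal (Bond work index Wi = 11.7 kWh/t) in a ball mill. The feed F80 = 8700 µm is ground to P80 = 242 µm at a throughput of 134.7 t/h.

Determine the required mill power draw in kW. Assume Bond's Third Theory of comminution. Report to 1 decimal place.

P = 844.1 kW

Bond: W = 10·Wi·(1/√P80 − 1/√F80)
W = 10·11.7·(1/√242 − 1/√8700) = 10·11.7·(0.053561) = 6.2667 kWh/t
Power = W × throughput = 6.2667 kWh/t × 134.7 t/h = 844.1 kW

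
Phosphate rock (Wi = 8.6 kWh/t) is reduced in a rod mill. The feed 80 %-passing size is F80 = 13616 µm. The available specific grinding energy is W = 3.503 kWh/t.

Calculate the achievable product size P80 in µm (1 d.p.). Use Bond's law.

P80 = 411.4 µm

Bond: W = 10·Wi·(1/√P80 − 1/√F80)
⇒ 1/√P80 = W/(10 Wi) + 1/√F80
  = 3.5030/(10·8.6) + 1/√13616 = 0.040733 + 0.008570 = 0.049302
P80 = (1/0.049302)² = 20.2830² = 411.40 µm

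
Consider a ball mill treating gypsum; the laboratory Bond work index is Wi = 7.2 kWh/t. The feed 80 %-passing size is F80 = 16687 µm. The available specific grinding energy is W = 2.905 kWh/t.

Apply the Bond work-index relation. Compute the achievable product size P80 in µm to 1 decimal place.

P80 = 432.4 µm

W = 10·Wi·(P80^(-½) − F80^(-½))
P80^(−½) = W/(10 Wi) + F80^(−½)
  = 2.9050/(10·7.2) + 1/√16687 = 0.040347 + 0.007741 = 0.048088
P80 = (1/0.048088)² = 20.7950² = 432.43 µm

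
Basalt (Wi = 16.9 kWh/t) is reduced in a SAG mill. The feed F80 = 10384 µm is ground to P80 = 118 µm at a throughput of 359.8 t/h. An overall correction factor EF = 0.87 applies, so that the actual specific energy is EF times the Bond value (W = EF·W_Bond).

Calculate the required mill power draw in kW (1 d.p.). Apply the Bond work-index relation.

P = 4350.8 kW

W = 10·Wi·[P80^(−½) − F80^(−½)]
W = 10·16.9·(1/√118 − 1/√10384) = 10·16.9·(0.082244) = 13.8993 kWh/t
Corrected W = EF·W_Bond = 0.87·13.8993 = 12.0924 kWh/t
P = W·T = 12.0924·359.8 = 4350.8 kW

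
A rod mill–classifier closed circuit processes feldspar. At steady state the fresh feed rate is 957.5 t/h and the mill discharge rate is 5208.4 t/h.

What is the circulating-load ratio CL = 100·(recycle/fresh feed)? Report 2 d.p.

CL = 443.96 %

M = F + R at steady state, so:
R = M − F = 5208.4 − 957.5 = 4250.9 t/h
CL = 100·R/F = 100·4250.9/957.5 = 443.96 %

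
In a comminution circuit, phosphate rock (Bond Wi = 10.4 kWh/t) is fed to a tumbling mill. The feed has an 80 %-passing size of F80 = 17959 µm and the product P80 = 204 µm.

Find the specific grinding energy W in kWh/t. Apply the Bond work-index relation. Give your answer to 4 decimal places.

W = 10·Wi·(P80^(-½) − F80^(-½))
1/√204 = 0.070014;  1/√17959 = 0.007462
W = 10·10.4·(0.070014 − 0.007462) = 6.5054 kWh/t

W = 6.5054 kWh/t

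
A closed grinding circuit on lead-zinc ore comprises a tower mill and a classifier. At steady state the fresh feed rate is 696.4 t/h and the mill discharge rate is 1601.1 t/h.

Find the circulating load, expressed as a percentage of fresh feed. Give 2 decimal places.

Mill node: discharge = fresh + recycle.
R = M − F = 1601.1 − 696.4 = 904.7 t/h
CL = 100·R/F = 100·904.7/696.4 = 129.91 %

CL = 129.91 %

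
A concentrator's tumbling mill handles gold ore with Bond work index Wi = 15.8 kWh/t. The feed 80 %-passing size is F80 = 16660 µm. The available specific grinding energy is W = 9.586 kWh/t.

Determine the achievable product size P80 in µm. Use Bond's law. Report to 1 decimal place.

P80 = 213.6 µm

W_Bond = 10·Wi·(1/√P₈₀ − 1/√F₈₀)
⇒ 1/√P80 = W/(10·Wi) + 1/√F80
  = 9.5860/(10·15.8) + 1/√16660 = 0.060671 + 0.007748 = 0.068418
P80 = (1/0.068418)² = 14.6160² = 213.63 µm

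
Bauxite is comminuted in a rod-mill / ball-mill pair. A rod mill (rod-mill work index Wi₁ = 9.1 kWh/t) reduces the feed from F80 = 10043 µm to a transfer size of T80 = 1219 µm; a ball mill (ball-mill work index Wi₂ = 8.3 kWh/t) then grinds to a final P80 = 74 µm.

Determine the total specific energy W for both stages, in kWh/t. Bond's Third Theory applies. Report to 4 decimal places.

W = 8.9696 kWh/t

W = 10·Wi·[P80^(−½) − F80^(−½)]
Stage 1 (10043→1219 µm, Wi₁=9.1): W₁ = 10·9.1·(0.028642 − 0.009979) = 1.6983 kWh/t
Stage 2 (1219→74 µm, Wi₂=8.3): W₂ = 10·8.3·(0.116248 − 0.028642) = 7.2713 kWh/t
W = W₁ + W₂ = 1.6983 + 7.2713 = 8.9696 kWh/t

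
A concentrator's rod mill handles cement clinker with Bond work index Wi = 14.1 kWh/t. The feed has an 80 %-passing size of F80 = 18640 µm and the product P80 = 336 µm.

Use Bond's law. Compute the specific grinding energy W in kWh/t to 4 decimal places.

W = 10·Wi·[P80^(−½) − F80^(−½)]
1/√336 = 0.054554;  1/√18640 = 0.007324
W = 10·14.1·(0.054554 − 0.007324) = 6.6594 kWh/t

W = 6.6594 kWh/t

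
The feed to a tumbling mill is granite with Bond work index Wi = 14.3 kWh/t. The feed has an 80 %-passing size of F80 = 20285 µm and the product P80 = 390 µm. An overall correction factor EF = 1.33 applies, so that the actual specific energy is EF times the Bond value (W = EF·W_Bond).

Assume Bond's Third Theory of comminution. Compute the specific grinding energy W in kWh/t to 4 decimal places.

W = 10·Wi·[P80^(−½) − F80^(−½)]
1/√390 = 0.050637;  1/√20285 = 0.007021
W = 10·14.3·(0.050637 − 0.007021) = 6.2371 kWh/t
W_actual = 1.33 × 6.2371 = 8.2953 kWh/t

W = 8.2953 kWh/t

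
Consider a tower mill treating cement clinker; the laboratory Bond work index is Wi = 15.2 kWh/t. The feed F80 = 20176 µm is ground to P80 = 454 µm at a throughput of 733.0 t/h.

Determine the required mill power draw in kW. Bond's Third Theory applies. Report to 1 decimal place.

P = 4444.6 kW

Bond: W = 10·Wi·(1/√P80 − 1/√F80)
W = 10·15.2·(1/√454 − 1/√20176) = 10·15.2·(0.039892) = 6.0636 kWh/t
P_mill = W·ṁ = 6.0636·733.0 = 4444.6 kW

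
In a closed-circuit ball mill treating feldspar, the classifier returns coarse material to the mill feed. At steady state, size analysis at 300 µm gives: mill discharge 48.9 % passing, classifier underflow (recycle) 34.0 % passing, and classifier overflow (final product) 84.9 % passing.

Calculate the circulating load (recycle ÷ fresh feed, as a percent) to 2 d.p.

Let r = R/F. Size balance at 300 µm:
r = (o − d)/(d − u)
r = (84.9 − 48.9)/(48.9 − 34.0) = 36.0/14.9 = 2.4161
CL = 100·r = 241.61 %

CL = 241.61 %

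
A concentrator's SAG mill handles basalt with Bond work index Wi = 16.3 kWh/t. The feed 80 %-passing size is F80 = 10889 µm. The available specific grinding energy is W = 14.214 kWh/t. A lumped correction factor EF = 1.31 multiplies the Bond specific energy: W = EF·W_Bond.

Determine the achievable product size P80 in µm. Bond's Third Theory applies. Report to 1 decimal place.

P80 = 172.4 µm

W_Bond = 10·Wi·(1/√P₈₀ − 1/√F₈₀)
W_Bond = W / EF = 14.214 / 1.31 = 10.8504 kWh/t
P80^(−½) = W_Bond/(10 Wi) + F80^(−½)
  = 10.8504/(10·16.3) + 1/√10889 = 0.066567 + 0.009583 = 0.076150
P80 = (1/0.076150)² = 13.1320² = 172.45 µm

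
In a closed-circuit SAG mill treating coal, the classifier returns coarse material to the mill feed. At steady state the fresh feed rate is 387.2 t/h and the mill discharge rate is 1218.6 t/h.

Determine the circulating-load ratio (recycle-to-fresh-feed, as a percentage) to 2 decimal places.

Steady state: M = F + R.
R = M − F = 1218.6 − 387.2 = 831.4 t/h
CL = 100·R/F = 100·831.4/387.2 = 214.72 %

CL = 214.72 %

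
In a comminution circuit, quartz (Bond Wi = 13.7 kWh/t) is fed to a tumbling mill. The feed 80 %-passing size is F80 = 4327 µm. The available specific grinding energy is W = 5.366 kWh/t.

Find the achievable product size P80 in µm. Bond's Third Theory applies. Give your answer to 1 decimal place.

Bond:  W = 10 Wi (1/√P − 1/√F)
P80^(−½) = W/(10 Wi) + F80^(−½)
  = 5.3660/(10·13.7) + 1/√4327 = 0.039168 + 0.015202 = 0.054370
P80 = (1/0.054370)² = 18.3925² = 338.28 µm

P80 = 338.3 µm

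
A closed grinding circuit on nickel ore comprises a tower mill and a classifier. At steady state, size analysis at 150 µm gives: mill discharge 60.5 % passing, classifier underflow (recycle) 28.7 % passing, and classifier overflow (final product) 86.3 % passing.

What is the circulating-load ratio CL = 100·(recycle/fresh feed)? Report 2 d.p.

CL = 81.13 %

Balance %-passing 150 µm (r = R/F):
Fd + Rd = Ru + Fo ⇒ R/F = (o−d)/(d−u)
r = (86.3 − 60.5)/(60.5 − 28.7) = 25.8/31.8 = 0.8113
CL = 100·r = 81.13 %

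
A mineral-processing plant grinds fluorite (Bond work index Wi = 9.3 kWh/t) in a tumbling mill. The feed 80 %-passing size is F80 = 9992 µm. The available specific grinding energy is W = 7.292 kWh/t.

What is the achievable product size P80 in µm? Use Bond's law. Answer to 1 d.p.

W = 10·Wi·(P80^(-½) − F80^(-½))
⇒ 1/√P80 = W/(10 Wi) + 1/√F80
  = 7.2920/(10·9.3) + 1/√9992 = 0.078409 + 0.010004 = 0.088413
P80 = (1/0.088413)² = 11.3106² = 127.93 µm

P80 = 127.9 µm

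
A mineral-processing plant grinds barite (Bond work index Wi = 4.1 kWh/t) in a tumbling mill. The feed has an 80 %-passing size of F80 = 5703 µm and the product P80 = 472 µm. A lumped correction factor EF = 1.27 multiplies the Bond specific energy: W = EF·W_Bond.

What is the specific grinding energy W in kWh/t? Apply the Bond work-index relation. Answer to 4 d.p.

W = 10·Wi·[P80^(−½) − F80^(−½)]
1/√472 = 0.046029;  1/√5703 = 0.013242
W = 10·4.1·(0.046029 − 0.013242) = 1.3443 kWh/t
With EF = 1.27: W = 1.3443·1.27 = 1.7072 kWh/t

W = 1.7072 kWh/t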